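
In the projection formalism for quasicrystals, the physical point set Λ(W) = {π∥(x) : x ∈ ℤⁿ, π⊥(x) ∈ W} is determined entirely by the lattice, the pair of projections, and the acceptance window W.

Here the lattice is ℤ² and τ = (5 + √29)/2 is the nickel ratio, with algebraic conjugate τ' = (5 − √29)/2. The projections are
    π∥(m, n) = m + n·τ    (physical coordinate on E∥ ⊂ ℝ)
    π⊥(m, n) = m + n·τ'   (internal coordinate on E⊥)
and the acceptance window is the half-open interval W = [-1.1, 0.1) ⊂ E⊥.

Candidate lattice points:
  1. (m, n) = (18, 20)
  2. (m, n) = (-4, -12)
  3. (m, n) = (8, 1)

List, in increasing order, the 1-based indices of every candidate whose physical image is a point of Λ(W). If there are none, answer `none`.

none

τ' = (5−√29)/2 ≈ -0.192582.
candidate 1: (m,n)=(18,20) → π∥ = 18+20·τ ≈ 121.851648, π⊥ = 18+20·τ' ≈ 14.148352 ∉ [-1.1, 0.1) ⇒ out
candidate 2: (m,n)=(-4,-12) → π∥ = -4-12·τ ≈ -66.310989, π⊥ = -4-12·τ' ≈ -1.689011 ∉ [-1.1, 0.1) ⇒ out
candidate 3: (m,n)=(8,1) → π∥ = 8+1·τ ≈ 13.192582, π⊥ = 8+1·τ' ≈ 7.807418 ∉ [-1.1, 0.1) ⇒ out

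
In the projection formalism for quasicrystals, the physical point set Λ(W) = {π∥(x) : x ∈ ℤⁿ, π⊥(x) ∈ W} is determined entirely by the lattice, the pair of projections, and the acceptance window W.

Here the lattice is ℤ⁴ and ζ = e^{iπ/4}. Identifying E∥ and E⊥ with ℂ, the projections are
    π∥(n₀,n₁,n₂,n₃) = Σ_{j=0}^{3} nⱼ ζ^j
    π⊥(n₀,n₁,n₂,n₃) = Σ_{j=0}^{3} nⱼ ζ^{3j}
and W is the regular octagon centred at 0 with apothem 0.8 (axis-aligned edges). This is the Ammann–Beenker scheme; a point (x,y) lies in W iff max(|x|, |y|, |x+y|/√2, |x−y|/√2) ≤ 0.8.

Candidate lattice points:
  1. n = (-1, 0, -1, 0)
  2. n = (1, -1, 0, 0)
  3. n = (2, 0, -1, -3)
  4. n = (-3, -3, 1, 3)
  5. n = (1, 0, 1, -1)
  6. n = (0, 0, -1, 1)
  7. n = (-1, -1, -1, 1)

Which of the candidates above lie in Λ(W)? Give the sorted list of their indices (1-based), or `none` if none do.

π⊥(n) = n₀ + n₁ζ³ + n₂ζ⁶ + n₃ζ⁹ where ζ = e^{iπ/4}.
candidate 1: n = (-1, 0, -1, 0) → π⊥ ≈ (-1.0000, +1.0000); max(|x|,|y|,|x±y|/√2) = 1.4142 > 0.8 ⇒ ∉ W
candidate 2: n = (1, -1, 0, 0) → π⊥ ≈ (+1.7071, -0.7071); max(|x|,|y|,|x±y|/√2) = 1.7071 > 0.8 ⇒ ∉ W
candidate 3: n = (2, 0, -1, -3) → π⊥ ≈ (-0.1213, -1.1213); max(|x|,|y|,|x±y|/√2) = 1.1213 > 0.8 ⇒ ∉ W
candidate 4: n = (-3, -3, 1, 3) → π⊥ ≈ (+1.2426, -1.0000); max(|x|,|y|,|x±y|/√2) = 1.5858 > 0.8 ⇒ ∉ W
candidate 5: n = (1, 0, 1, -1) → π⊥ ≈ (+0.2929, -1.7071); max(|x|,|y|,|x±y|/√2) = 1.7071 > 0.8 ⇒ ∉ W
candidate 6: n = (0, 0, -1, 1) → π⊥ ≈ (+0.7071, +1.7071); max(|x|,|y|,|x±y|/√2) = 1.7071 > 0.8 ⇒ ∉ W
candidate 7: n = (-1, -1, -1, 1) → π⊥ ≈ (+0.4142, +1.0000); max(|x|,|y|,|x±y|/√2) = 1.0000 > 0.8 ⇒ ∉ W

none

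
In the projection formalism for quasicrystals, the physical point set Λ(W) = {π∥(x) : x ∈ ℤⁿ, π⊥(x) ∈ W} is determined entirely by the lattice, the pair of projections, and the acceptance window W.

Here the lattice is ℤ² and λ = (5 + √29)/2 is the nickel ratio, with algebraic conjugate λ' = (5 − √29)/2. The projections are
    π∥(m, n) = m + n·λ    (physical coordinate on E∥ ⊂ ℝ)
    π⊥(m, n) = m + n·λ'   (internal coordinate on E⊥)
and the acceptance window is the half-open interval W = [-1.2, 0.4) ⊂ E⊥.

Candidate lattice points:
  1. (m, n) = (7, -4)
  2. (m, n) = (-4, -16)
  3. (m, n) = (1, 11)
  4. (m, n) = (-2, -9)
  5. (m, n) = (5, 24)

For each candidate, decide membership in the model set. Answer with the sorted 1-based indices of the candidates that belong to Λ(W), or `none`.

Compute λ' = (5−√29)/2 = -0.1926, so π⊥(m,n) = m -0.1926·n.
candidate 1: (m,n)=(7,-4) → π∥ = 7-4·λ ≈ -13.7703, π⊥ = 7-4·λ' ≈ 7.7703 ∉ [-1.2, 0.4) ⇒ out
candidate 2: (m,n)=(-4,-16) → π∥ = -4-16·λ ≈ -87.0813, π⊥ = -4-16·λ' ≈ -0.9187 ∈ [-1.2, 0.4) ⇒ IN Λ
candidate 3: (m,n)=(1,11) → π∥ = 1+11·λ ≈ 58.1184, π⊥ = 1+11·λ' ≈ -1.1184 ∈ [-1.2, 0.4) ⇒ IN Λ
candidate 4: (m,n)=(-2,-9) → π∥ = -2-9·λ ≈ -48.7332, π⊥ = -2-9·λ' ≈ -0.2668 ∈ [-1.2, 0.4) ⇒ IN Λ
candidate 5: (m,n)=(5,24) → π∥ = 5+24·λ ≈ 129.6220, π⊥ = 5+24·λ' ≈ 0.3780 ∈ [-1.2, 0.4) ⇒ IN Λ

2, 3, 4, 5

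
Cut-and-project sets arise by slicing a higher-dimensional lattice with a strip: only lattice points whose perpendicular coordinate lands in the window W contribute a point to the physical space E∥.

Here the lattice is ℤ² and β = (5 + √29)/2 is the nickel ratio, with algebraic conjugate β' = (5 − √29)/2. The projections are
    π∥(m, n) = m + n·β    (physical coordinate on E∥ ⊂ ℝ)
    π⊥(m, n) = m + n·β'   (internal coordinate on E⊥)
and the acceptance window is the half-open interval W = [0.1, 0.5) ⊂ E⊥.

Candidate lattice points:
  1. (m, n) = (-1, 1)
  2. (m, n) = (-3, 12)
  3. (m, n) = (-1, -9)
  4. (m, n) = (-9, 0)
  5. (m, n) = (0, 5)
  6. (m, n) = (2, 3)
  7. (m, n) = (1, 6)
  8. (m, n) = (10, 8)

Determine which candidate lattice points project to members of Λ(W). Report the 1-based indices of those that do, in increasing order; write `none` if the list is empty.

none

Compute β' = (5−√29)/2 = -0.192582, so π⊥(m,n) = m -0.192582·n.
candidate 1: (m,n)=(-1,1) → π∥ = -1+1·β ≈ 4.192582, π⊥ = -1+1·β' ≈ -1.192582 ∉ [0.1, 0.5) ⇒ out
candidate 2: (m,n)=(-3,12) → π∥ = -3+12·β ≈ 59.310989, π⊥ = -3+12·β' ≈ -5.310989 ∉ [0.1, 0.5) ⇒ out
candidate 3: (m,n)=(-1,-9) → π∥ = -1-9·β ≈ -47.733242, π⊥ = -1-9·β' ≈ 0.733242 ∉ [0.1, 0.5) ⇒ out
candidate 4: (m,n)=(-9,0) → π∥ = -9+0·β ≈ -9.000000, π⊥ = -9+0·β' ≈ -9.000000 ∉ [0.1, 0.5) ⇒ out
candidate 5: (m,n)=(0,5) → π∥ = 0+5·β ≈ 25.962912, π⊥ = 0+5·β' ≈ -0.962912 ∉ [0.1, 0.5) ⇒ out
candidate 6: (m,n)=(2,3) → π∥ = 2+3·β ≈ 17.577747, π⊥ = 2+3·β' ≈ 1.422253 ∉ [0.1, 0.5) ⇒ out
candidate 7: (m,n)=(1,6) → π∥ = 1+6·β ≈ 32.155494, π⊥ = 1+6·β' ≈ -0.155494 ∉ [0.1, 0.5) ⇒ out
candidate 8: (m,n)=(10,8) → π∥ = 10+8·β ≈ 51.540659, π⊥ = 10+8·β' ≈ 8.459341 ∉ [0.1, 0.5) ⇒ out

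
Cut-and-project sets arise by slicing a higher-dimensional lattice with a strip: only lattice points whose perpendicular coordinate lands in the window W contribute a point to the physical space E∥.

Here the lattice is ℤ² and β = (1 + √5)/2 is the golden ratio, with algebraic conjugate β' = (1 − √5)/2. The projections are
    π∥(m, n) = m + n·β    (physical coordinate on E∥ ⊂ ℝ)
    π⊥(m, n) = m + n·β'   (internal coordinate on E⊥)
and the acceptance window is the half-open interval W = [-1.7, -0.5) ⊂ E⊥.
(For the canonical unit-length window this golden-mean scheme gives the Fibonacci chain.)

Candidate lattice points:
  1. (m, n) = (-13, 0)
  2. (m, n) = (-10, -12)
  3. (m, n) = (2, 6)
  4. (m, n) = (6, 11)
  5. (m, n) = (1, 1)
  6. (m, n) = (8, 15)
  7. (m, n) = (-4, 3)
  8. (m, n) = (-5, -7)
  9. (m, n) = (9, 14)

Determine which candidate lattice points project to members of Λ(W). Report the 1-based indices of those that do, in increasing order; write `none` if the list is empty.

4, 6, 8

Compute β' = (1−√5)/2 = -0.6180, so π⊥(m,n) = m -0.6180·n.
#1 (-13,0): internal coord -13 + (0)·β' = -13.0000; -13.0000 ∉ [-1.7, -0.5) → out
#2 (-10,-12): internal coord -10 + (-12)·β' = -2.5836; -2.5836 ∉ [-1.7, -0.5) → out
#3 (2,6): internal coord 2 + (6)·β' = -1.7082; -1.7082 ∉ [-1.7, -0.5) → out
#4 (6,11): internal coord 6 + (11)·β' = -0.7984; -0.7984 ∈ [-1.7, -0.5) → IN Λ
#5 (1,1): internal coord 1 + (1)·β' = +0.3820; +0.3820 ∉ [-1.7, -0.5) → out
#6 (8,15): internal coord 8 + (15)·β' = -1.2705; -1.2705 ∈ [-1.7, -0.5) → IN Λ
#7 (-4,3): internal coord -4 + (3)·β' = -5.8541; -5.8541 ∉ [-1.7, -0.5) → out
#8 (-5,-7): internal coord -5 + (-7)·β' = -0.6738; -0.6738 ∈ [-1.7, -0.5) → IN Λ
#9 (9,14): internal coord 9 + (14)·β' = +0.3475; +0.3475 ∉ [-1.7, -0.5) → out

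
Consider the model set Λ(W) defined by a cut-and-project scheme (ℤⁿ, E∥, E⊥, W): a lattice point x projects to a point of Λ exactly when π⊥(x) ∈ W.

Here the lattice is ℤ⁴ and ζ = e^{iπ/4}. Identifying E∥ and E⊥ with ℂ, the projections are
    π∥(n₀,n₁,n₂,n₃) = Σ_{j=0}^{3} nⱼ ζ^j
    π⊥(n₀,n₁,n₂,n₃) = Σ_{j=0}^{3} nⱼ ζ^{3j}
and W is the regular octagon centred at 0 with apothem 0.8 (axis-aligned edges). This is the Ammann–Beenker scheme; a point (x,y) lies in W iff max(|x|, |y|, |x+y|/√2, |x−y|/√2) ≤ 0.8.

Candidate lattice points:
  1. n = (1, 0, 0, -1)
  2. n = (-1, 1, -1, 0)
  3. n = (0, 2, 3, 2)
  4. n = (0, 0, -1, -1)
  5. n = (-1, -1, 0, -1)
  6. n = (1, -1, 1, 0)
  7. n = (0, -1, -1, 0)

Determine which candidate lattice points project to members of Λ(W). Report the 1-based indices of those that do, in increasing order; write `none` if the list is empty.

1, 3, 4, 7

With ζ = e^{iπ/4} the internal vectors are ζ^0,ζ^3,ζ^6,ζ^9.
#1 (1, 0, 0, -1): internal (0.292893, -0.707107); octagon support 0.707107 vs apothem 0.8 → ∈ W
#2 (-1, 1, -1, 0): internal (-1.707107, 1.707107); octagon support 2.414214 vs apothem 0.8 → ∉ W
#3 (0, 2, 3, 2): internal (0.000000, -0.171573); octagon support 0.171573 vs apothem 0.8 → ∈ W
#4 (0, 0, -1, -1): internal (-0.707107, 0.292893); octagon support 0.707107 vs apothem 0.8 → ∈ W
#5 (-1, -1, 0, -1): internal (-1.000000, -1.414214); octagon support 1.707107 vs apothem 0.8 → ∉ W
#6 (1, -1, 1, 0): internal (1.707107, -1.707107); octagon support 2.414214 vs apothem 0.8 → ∉ W
#7 (0, -1, -1, 0): internal (0.707107, 0.292893); octagon support 0.707107 vs apothem 0.8 → ∈ W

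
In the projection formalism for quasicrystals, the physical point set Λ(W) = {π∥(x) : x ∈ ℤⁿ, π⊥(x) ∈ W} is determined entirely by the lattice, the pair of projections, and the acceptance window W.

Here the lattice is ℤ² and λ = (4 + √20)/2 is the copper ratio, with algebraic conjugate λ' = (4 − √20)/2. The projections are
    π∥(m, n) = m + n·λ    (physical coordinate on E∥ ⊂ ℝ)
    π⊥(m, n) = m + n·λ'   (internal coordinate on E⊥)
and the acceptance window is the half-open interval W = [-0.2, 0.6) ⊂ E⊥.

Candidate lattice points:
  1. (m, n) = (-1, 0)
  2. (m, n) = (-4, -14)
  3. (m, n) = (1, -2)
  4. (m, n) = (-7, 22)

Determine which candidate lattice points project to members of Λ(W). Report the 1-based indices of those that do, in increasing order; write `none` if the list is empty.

Numerically λ ≈ 4.2361 and λ' = −1/λ ≈ -0.2361.
candidate 1: (m,n)=(-1,0) → π∥ = -1+0·λ ≈ -1.0000, π⊥ = -1+0·λ' ≈ -1.0000 ∉ [-0.2, 0.6) ⇒ out
candidate 2: (m,n)=(-4,-14) → π∥ = -4-14·λ ≈ -63.3050, π⊥ = -4-14·λ' ≈ -0.6950 ∉ [-0.2, 0.6) ⇒ out
candidate 3: (m,n)=(1,-2) → π∥ = 1-2·λ ≈ -7.4721, π⊥ = 1-2·λ' ≈ 1.4721 ∉ [-0.2, 0.6) ⇒ out
candidate 4: (m,n)=(-7,22) → π∥ = -7+22·λ ≈ 86.1935, π⊥ = -7+22·λ' ≈ -12.1935 ∉ [-0.2, 0.6) ⇒ out

none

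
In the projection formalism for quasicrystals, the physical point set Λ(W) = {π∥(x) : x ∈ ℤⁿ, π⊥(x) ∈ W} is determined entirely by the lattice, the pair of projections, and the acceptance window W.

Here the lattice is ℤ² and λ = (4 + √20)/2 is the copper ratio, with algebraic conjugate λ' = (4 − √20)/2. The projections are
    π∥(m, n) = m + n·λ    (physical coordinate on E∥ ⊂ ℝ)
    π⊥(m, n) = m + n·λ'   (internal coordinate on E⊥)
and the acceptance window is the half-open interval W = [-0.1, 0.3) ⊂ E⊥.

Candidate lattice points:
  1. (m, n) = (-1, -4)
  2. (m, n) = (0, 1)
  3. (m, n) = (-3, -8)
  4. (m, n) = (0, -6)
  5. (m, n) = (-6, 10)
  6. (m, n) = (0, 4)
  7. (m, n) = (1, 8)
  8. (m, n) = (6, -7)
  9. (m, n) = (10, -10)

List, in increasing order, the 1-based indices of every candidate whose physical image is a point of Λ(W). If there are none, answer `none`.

1

λ' = (4−√20)/2 ≈ -0.23607.
[1] lift (-1,-4): star map gives -0.05573; window check -0.1 ≤ -0.05573 < 0.3 is true → IN Λ
[2] lift (0,1): star map gives -0.23607; window check -0.1 ≤ -0.23607 < 0.3 is false → out
[3] lift (-3,-8): star map gives -1.11146; window check -0.1 ≤ -1.11146 < 0.3 is false → out
[4] lift (0,-6): star map gives 1.41641; window check -0.1 ≤ 1.41641 < 0.3 is false → out
[5] lift (-6,10): star map gives -8.36068; window check -0.1 ≤ -8.36068 < 0.3 is false → out
[6] lift (0,4): star map gives -0.94427; window check -0.1 ≤ -0.94427 < 0.3 is false → out
[7] lift (1,8): star map gives -0.88854; window check -0.1 ≤ -0.88854 < 0.3 is false → out
[8] lift (6,-7): star map gives 7.65248; window check -0.1 ≤ 7.65248 < 0.3 is false → out
[9] lift (10,-10): star map gives 12.36068; window check -0.1 ≤ 12.36068 < 0.3 is false → out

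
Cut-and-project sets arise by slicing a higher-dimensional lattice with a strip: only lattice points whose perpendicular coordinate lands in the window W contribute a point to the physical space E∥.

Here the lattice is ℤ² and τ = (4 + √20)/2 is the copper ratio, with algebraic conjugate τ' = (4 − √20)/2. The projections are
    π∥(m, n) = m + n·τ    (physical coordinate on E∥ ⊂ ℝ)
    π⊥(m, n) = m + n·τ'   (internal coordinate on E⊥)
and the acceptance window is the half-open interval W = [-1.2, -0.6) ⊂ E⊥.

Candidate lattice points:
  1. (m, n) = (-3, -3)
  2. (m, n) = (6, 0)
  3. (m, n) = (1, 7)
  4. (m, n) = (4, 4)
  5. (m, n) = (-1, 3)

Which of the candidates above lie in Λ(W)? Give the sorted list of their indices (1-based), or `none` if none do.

3

Compute τ' = (4−√20)/2 = -0.23607, so π⊥(m,n) = m -0.23607·n.
candidate 1: (m,n)=(-3,-3) → π∥ = -3-3·τ ≈ -15.70820, π⊥ = -3-3·τ' ≈ -2.29180 ∉ [-1.2, -0.6) ⇒ out
candidate 2: (m,n)=(6,0) → π∥ = 6+0·τ ≈ 6.00000, π⊥ = 6+0·τ' ≈ 6.00000 ∉ [-1.2, -0.6) ⇒ out
candidate 3: (m,n)=(1,7) → π∥ = 1+7·τ ≈ 30.65248, π⊥ = 1+7·τ' ≈ -0.65248 ∈ [-1.2, -0.6) ⇒ IN Λ
candidate 4: (m,n)=(4,4) → π∥ = 4+4·τ ≈ 20.94427, π⊥ = 4+4·τ' ≈ 3.05573 ∉ [-1.2, -0.6) ⇒ out
candidate 5: (m,n)=(-1,3) → π∥ = -1+3·τ ≈ 11.70820, π⊥ = -1+3·τ' ≈ -1.70820 ∉ [-1.2, -0.6) ⇒ out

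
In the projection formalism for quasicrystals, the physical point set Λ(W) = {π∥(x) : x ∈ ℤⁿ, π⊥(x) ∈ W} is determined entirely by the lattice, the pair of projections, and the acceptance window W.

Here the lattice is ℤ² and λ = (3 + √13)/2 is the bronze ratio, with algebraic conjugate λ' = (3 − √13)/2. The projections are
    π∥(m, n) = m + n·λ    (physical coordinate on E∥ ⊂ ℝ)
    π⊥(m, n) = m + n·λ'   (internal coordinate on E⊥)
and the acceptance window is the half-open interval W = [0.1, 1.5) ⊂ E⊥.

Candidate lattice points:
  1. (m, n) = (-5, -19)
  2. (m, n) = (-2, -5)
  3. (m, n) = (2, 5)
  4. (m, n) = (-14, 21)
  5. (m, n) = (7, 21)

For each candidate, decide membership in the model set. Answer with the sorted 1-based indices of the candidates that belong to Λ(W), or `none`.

1, 3, 5

Numerically λ ≈ 3.302776 and λ' = −1/λ ≈ -0.302776.
candidate 1: (m,n)=(-5,-19) → π∥ = -5-19·λ ≈ -67.752737, π⊥ = -5-19·λ' ≈ 0.752737 ∈ [0.1, 1.5) ⇒ IN Λ
candidate 2: (m,n)=(-2,-5) → π∥ = -2-5·λ ≈ -18.513878, π⊥ = -2-5·λ' ≈ -0.486122 ∉ [0.1, 1.5) ⇒ out
candidate 3: (m,n)=(2,5) → π∥ = 2+5·λ ≈ 18.513878, π⊥ = 2+5·λ' ≈ 0.486122 ∈ [0.1, 1.5) ⇒ IN Λ
candidate 4: (m,n)=(-14,21) → π∥ = -14+21·λ ≈ 55.358288, π⊥ = -14+21·λ' ≈ -20.358288 ∉ [0.1, 1.5) ⇒ out
candidate 5: (m,n)=(7,21) → π∥ = 7+21·λ ≈ 76.358288, π⊥ = 7+21·λ' ≈ 0.641712 ∈ [0.1, 1.5) ⇒ IN Λ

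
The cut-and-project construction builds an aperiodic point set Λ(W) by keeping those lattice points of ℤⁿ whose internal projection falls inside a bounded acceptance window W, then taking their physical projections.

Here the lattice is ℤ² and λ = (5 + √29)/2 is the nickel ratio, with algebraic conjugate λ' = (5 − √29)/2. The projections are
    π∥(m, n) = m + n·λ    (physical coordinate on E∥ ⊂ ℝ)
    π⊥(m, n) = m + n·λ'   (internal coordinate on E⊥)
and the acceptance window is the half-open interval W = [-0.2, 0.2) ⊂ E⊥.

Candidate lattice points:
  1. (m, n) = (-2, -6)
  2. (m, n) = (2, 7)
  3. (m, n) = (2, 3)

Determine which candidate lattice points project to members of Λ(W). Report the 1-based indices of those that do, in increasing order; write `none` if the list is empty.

none

Numerically λ ≈ 5.192582 and λ' = −1/λ ≈ -0.192582.
[1] lift (-2,-6): star map gives -0.844506; window check -0.2 ≤ -0.844506 < 0.2 is false → out
[2] lift (2,7): star map gives 0.651923; window check -0.2 ≤ 0.651923 < 0.2 is false → out
[3] lift (2,3): star map gives 1.422253; window check -0.2 ≤ 1.422253 < 0.2 is false → out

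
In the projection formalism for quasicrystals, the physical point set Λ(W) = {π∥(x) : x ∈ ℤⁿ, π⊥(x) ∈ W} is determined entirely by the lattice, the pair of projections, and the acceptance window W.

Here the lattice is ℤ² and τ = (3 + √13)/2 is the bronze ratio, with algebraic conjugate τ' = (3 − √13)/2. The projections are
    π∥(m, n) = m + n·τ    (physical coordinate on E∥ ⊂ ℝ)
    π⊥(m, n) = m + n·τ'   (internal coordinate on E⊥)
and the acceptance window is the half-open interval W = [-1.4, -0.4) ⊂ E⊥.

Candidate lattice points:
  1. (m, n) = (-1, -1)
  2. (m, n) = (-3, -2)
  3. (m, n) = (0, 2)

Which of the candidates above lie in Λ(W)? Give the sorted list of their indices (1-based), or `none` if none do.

1, 3

τ' = (3−√13)/2 ≈ -0.30278.
#1 (-1,-1): internal coord -1 + (-1)·τ' = -0.69722; -0.69722 ∈ [-1.4, -0.4) → IN Λ
#2 (-3,-2): internal coord -3 + (-2)·τ' = -2.39445; -2.39445 ∉ [-1.4, -0.4) → out
#3 (0,2): internal coord 0 + (2)·τ' = -0.60555; -0.60555 ∈ [-1.4, -0.4) → IN Λ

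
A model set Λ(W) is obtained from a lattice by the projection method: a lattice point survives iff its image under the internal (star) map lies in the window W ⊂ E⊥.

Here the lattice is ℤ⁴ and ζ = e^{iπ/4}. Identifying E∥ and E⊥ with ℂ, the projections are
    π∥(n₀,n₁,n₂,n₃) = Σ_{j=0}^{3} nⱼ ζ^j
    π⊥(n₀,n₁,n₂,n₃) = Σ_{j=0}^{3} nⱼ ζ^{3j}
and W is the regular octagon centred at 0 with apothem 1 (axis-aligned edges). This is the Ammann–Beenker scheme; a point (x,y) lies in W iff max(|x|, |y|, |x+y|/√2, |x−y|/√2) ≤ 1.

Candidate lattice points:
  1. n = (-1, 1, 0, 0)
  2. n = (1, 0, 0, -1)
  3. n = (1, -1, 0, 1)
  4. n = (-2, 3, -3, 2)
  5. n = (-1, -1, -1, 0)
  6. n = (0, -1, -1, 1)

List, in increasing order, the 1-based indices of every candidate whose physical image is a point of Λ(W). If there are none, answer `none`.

π⊥(n) = n₀ + n₁ζ³ + n₂ζ⁶ + n₃ζ⁹ where ζ = e^{iπ/4}.
candidate 1: n = (-1, 1, 0, 0) → π⊥ ≈ (-1.70711, +0.70711); max(|x|,|y|,|x±y|/√2) = 1.70711 > 1 ⇒ ∉ W
candidate 2: n = (1, 0, 0, -1) → π⊥ ≈ (+0.29289, -0.70711); max(|x|,|y|,|x±y|/√2) = 0.70711 ≤ 1 ⇒ ∈ W
candidate 3: n = (1, -1, 0, 1) → π⊥ ≈ (+2.41421, +0.00000); max(|x|,|y|,|x±y|/√2) = 2.41421 > 1 ⇒ ∉ W
candidate 4: n = (-2, 3, -3, 2) → π⊥ ≈ (-2.70711, +6.53553); max(|x|,|y|,|x±y|/√2) = 6.53553 > 1 ⇒ ∉ W
candidate 5: n = (-1, -1, -1, 0) → π⊥ ≈ (-0.29289, +0.29289); max(|x|,|y|,|x±y|/√2) = 0.41421 ≤ 1 ⇒ ∈ W
candidate 6: n = (0, -1, -1, 1) → π⊥ ≈ (+1.41421, +1.00000); max(|x|,|y|,|x±y|/√2) = 1.70711 > 1 ⇒ ∉ W

2, 5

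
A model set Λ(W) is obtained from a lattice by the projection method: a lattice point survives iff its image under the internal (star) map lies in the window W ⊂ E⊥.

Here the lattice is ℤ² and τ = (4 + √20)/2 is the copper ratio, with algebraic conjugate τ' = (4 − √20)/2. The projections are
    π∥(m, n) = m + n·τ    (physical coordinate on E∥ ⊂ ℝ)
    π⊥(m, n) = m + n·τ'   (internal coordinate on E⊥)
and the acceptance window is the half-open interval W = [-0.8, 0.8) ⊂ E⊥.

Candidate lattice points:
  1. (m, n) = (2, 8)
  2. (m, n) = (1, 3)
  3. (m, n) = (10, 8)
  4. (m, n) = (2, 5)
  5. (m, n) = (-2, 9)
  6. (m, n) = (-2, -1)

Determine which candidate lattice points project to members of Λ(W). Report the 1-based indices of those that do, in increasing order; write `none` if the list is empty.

τ' = (4−√20)/2 ≈ -0.2361.
#1 (2,8): internal coord 2 + (8)·τ' = +0.1115; +0.1115 ∈ [-0.8, 0.8) → IN Λ
#2 (1,3): internal coord 1 + (3)·τ' = +0.2918; +0.2918 ∈ [-0.8, 0.8) → IN Λ
#3 (10,8): internal coord 10 + (8)·τ' = +8.1115; +8.1115 ∉ [-0.8, 0.8) → out
#4 (2,5): internal coord 2 + (5)·τ' = +0.8197; +0.8197 ∉ [-0.8, 0.8) → out
#5 (-2,9): internal coord -2 + (9)·τ' = -4.1246; -4.1246 ∉ [-0.8, 0.8) → out
#6 (-2,-1): internal coord -2 + (-1)·τ' = -1.7639; -1.7639 ∉ [-0.8, 0.8) → out

1, 2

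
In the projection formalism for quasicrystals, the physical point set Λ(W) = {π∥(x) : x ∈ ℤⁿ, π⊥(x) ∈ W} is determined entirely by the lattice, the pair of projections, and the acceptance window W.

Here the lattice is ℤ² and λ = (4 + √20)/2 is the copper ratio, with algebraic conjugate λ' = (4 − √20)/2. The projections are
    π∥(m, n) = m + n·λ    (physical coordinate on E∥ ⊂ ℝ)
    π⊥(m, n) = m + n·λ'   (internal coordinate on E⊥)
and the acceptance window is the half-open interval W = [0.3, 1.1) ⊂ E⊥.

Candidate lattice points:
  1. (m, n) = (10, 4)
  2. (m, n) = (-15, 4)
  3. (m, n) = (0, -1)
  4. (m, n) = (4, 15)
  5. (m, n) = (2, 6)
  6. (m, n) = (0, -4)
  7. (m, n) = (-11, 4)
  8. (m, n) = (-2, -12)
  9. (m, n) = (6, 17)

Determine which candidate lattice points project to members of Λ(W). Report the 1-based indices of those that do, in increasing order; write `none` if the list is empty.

λ' = (4−√20)/2 ≈ -0.23607.
[1] lift (10,4): star map gives 9.05573; window check 0.3 ≤ 9.05573 < 1.1 is false → out
[2] lift (-15,4): star map gives -15.94427; window check 0.3 ≤ -15.94427 < 1.1 is false → out
[3] lift (0,-1): star map gives 0.23607; window check 0.3 ≤ 0.23607 < 1.1 is false → out
[4] lift (4,15): star map gives 0.45898; window check 0.3 ≤ 0.45898 < 1.1 is true → IN Λ
[5] lift (2,6): star map gives 0.58359; window check 0.3 ≤ 0.58359 < 1.1 is true → IN Λ
[6] lift (0,-4): star map gives 0.94427; window check 0.3 ≤ 0.94427 < 1.1 is true → IN Λ
[7] lift (-11,4): star map gives -11.94427; window check 0.3 ≤ -11.94427 < 1.1 is false → out
[8] lift (-2,-12): star map gives 0.83282; window check 0.3 ≤ 0.83282 < 1.1 is true → IN Λ
[9] lift (6,17): star map gives 1.98684; window check 0.3 ≤ 1.98684 < 1.1 is false → out

4, 5, 6, 8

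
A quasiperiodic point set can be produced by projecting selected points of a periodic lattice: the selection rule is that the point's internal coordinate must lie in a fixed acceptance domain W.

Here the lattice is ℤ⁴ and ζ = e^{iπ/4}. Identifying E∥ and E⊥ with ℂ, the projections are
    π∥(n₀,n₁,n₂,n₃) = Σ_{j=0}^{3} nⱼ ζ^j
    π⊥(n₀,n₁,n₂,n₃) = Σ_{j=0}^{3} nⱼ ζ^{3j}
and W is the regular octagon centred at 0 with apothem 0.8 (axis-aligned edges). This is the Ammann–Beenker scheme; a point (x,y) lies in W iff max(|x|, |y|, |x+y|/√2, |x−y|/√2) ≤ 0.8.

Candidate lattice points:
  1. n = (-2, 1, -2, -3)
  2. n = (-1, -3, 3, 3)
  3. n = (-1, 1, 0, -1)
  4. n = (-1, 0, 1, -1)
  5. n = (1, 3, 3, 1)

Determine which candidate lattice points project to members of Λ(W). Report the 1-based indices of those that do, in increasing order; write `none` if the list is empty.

5

Internal map: ζ^{3j} for j=0..3 gives (1,0), (−√2/2,√2/2), (0,−1), (√2/2,√2/2).
candidate 1: n = (-2, 1, -2, -3) → π⊥ ≈ (-4.82843, +0.58579); max(|x|,|y|,|x±y|/√2) = 4.82843 > 0.8 ⇒ ∉ W
candidate 2: n = (-1, -3, 3, 3) → π⊥ ≈ (+3.24264, -3.00000); max(|x|,|y|,|x±y|/√2) = 4.41421 > 0.8 ⇒ ∉ W
candidate 3: n = (-1, 1, 0, -1) → π⊥ ≈ (-2.41421, +0.00000); max(|x|,|y|,|x±y|/√2) = 2.41421 > 0.8 ⇒ ∉ W
candidate 4: n = (-1, 0, 1, -1) → π⊥ ≈ (-1.70711, -1.70711); max(|x|,|y|,|x±y|/√2) = 2.41421 > 0.8 ⇒ ∉ W
candidate 5: n = (1, 3, 3, 1) → π⊥ ≈ (-0.41421, -0.17157); max(|x|,|y|,|x±y|/√2) = 0.41421 ≤ 0.8 ⇒ ∈ W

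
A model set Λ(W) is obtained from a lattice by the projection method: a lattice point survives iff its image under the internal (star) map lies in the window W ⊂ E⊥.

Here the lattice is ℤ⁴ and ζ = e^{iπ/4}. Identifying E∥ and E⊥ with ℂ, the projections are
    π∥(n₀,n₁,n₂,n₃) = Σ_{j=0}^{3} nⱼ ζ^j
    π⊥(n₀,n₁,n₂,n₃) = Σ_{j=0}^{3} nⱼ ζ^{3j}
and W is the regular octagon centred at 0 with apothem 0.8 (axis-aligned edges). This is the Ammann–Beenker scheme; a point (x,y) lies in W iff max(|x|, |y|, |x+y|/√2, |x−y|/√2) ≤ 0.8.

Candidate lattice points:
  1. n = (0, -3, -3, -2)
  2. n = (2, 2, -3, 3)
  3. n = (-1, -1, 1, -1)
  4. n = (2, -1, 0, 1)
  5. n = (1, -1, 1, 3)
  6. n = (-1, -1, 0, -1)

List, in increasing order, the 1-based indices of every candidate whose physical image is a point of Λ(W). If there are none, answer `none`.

Internal map: ζ^{3j} for j=0..3 gives (1,0), (−√2/2,√2/2), (0,−1), (√2/2,√2/2).
candidate 1: n = (0, -3, -3, -2) → π⊥ ≈ (+0.70711, -0.53553); max(|x|,|y|,|x±y|/√2) = 0.87868 > 0.8 ⇒ ∉ W
candidate 2: n = (2, 2, -3, 3) → π⊥ ≈ (+2.70711, +6.53553); max(|x|,|y|,|x±y|/√2) = 6.53553 > 0.8 ⇒ ∉ W
candidate 3: n = (-1, -1, 1, -1) → π⊥ ≈ (-1.00000, -2.41421); max(|x|,|y|,|x±y|/√2) = 2.41421 > 0.8 ⇒ ∉ W
candidate 4: n = (2, -1, 0, 1) → π⊥ ≈ (+3.41421, +0.00000); max(|x|,|y|,|x±y|/√2) = 3.41421 > 0.8 ⇒ ∉ W
candidate 5: n = (1, -1, 1, 3) → π⊥ ≈ (+3.82843, +0.41421); max(|x|,|y|,|x±y|/√2) = 3.82843 > 0.8 ⇒ ∉ W
candidate 6: n = (-1, -1, 0, -1) → π⊥ ≈ (-1.00000, -1.41421); max(|x|,|y|,|x±y|/√2) = 1.70711 > 0.8 ⇒ ∉ W

none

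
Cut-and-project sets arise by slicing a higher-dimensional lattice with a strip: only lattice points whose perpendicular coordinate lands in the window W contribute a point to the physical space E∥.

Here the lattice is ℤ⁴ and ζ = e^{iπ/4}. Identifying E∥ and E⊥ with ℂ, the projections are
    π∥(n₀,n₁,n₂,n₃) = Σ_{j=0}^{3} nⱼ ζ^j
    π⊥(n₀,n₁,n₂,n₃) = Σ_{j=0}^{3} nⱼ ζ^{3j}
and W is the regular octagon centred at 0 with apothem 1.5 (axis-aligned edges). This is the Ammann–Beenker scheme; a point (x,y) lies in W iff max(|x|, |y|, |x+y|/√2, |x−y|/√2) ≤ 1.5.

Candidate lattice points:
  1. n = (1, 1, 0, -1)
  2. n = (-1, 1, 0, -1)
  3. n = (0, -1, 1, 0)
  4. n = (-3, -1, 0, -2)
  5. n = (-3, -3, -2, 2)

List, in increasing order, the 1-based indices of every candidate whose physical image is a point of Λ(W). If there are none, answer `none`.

With ζ = e^{iπ/4} the internal vectors are ζ^0,ζ^3,ζ^6,ζ^9.
candidate 1: n = (1, 1, 0, -1) → π⊥ ≈ (-0.4142, +0.0000); max(|x|,|y|,|x±y|/√2) = 0.4142 ≤ 1.5 ⇒ ∈ W
candidate 2: n = (-1, 1, 0, -1) → π⊥ ≈ (-2.4142, +0.0000); max(|x|,|y|,|x±y|/√2) = 2.4142 > 1.5 ⇒ ∉ W
candidate 3: n = (0, -1, 1, 0) → π⊥ ≈ (+0.7071, -1.7071); max(|x|,|y|,|x±y|/√2) = 1.7071 > 1.5 ⇒ ∉ W
candidate 4: n = (-3, -1, 0, -2) → π⊥ ≈ (-3.7071, -2.1213); max(|x|,|y|,|x±y|/√2) = 4.1213 > 1.5 ⇒ ∉ W
candidate 5: n = (-3, -3, -2, 2) → π⊥ ≈ (+0.5355, +1.2929); max(|x|,|y|,|x±y|/√2) = 1.2929 ≤ 1.5 ⇒ ∈ W

1, 5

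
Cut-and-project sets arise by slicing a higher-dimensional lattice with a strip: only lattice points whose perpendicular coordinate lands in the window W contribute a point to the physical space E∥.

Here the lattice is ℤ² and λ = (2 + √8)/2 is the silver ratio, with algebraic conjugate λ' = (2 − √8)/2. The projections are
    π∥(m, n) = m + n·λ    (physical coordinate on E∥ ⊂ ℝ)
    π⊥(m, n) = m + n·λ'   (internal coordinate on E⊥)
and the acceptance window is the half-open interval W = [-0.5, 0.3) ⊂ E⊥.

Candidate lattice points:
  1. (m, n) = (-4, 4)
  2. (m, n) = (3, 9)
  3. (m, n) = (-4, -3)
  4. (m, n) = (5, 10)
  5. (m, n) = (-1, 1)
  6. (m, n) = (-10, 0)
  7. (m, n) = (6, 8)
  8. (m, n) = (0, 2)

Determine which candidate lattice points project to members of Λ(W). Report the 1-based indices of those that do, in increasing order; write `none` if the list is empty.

Numerically λ ≈ 2.41421 and λ' = −1/λ ≈ -0.41421.
candidate 1: (m,n)=(-4,4) → π∥ = -4+4·λ ≈ 5.65685, π⊥ = -4+4·λ' ≈ -5.65685 ∉ [-0.5, 0.3) ⇒ out
candidate 2: (m,n)=(3,9) → π∥ = 3+9·λ ≈ 24.72792, π⊥ = 3+9·λ' ≈ -0.72792 ∉ [-0.5, 0.3) ⇒ out
candidate 3: (m,n)=(-4,-3) → π∥ = -4-3·λ ≈ -11.24264, π⊥ = -4-3·λ' ≈ -2.75736 ∉ [-0.5, 0.3) ⇒ out
candidate 4: (m,n)=(5,10) → π∥ = 5+10·λ ≈ 29.14214, π⊥ = 5+10·λ' ≈ 0.85786 ∉ [-0.5, 0.3) ⇒ out
candidate 5: (m,n)=(-1,1) → π∥ = -1+1·λ ≈ 1.41421, π⊥ = -1+1·λ' ≈ -1.41421 ∉ [-0.5, 0.3) ⇒ out
candidate 6: (m,n)=(-10,0) → π∥ = -10+0·λ ≈ -10.00000, π⊥ = -10+0·λ' ≈ -10.00000 ∉ [-0.5, 0.3) ⇒ out
candidate 7: (m,n)=(6,8) → π∥ = 6+8·λ ≈ 25.31371, π⊥ = 6+8·λ' ≈ 2.68629 ∉ [-0.5, 0.3) ⇒ out
candidate 8: (m,n)=(0,2) → π∥ = 0+2·λ ≈ 4.82843, π⊥ = 0+2·λ' ≈ -0.82843 ∉ [-0.5, 0.3) ⇒ out

none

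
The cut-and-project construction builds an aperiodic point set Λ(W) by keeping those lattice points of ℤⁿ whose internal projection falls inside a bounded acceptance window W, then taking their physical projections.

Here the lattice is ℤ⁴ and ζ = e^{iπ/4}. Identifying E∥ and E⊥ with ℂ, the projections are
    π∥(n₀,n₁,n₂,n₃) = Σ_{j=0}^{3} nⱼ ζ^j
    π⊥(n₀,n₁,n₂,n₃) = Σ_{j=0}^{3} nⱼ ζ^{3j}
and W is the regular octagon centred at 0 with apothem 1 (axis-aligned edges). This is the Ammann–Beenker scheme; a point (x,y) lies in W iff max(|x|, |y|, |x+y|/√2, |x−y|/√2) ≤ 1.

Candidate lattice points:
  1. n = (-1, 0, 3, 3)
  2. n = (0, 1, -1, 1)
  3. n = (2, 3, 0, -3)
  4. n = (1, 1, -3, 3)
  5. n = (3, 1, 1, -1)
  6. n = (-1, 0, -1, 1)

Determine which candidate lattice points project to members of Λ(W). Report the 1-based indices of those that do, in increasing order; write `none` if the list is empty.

π⊥(n) = n₀ + n₁ζ³ + n₂ζ⁶ + n₃ζ⁹ where ζ = e^{iπ/4}.
candidate 1: n = (-1, 0, 3, 3) → π⊥ ≈ (+1.1213, -0.8787); max(|x|,|y|,|x±y|/√2) = 1.4142 > 1 ⇒ ∉ W
candidate 2: n = (0, 1, -1, 1) → π⊥ ≈ (+0.0000, +2.4142); max(|x|,|y|,|x±y|/√2) = 2.4142 > 1 ⇒ ∉ W
candidate 3: n = (2, 3, 0, -3) → π⊥ ≈ (-2.2426, +0.0000); max(|x|,|y|,|x±y|/√2) = 2.2426 > 1 ⇒ ∉ W
candidate 4: n = (1, 1, -3, 3) → π⊥ ≈ (+2.4142, +5.8284); max(|x|,|y|,|x±y|/√2) = 5.8284 > 1 ⇒ ∉ W
candidate 5: n = (3, 1, 1, -1) → π⊥ ≈ (+1.5858, -1.0000); max(|x|,|y|,|x±y|/√2) = 1.8284 > 1 ⇒ ∉ W
candidate 6: n = (-1, 0, -1, 1) → π⊥ ≈ (-0.2929, +1.7071); max(|x|,|y|,|x±y|/√2) = 1.7071 > 1 ⇒ ∉ W

none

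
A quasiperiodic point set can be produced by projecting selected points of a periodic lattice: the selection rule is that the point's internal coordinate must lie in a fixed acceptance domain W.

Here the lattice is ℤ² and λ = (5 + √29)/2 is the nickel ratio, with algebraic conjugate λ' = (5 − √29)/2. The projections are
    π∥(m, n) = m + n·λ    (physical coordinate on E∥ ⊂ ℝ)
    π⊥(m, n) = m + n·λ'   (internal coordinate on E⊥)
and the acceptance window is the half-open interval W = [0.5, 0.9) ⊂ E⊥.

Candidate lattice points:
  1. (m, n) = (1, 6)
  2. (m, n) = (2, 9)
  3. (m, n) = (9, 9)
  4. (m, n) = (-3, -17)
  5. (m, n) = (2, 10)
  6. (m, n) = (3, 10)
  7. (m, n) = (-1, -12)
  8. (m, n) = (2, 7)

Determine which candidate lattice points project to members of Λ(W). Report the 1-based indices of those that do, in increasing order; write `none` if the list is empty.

8

Numerically λ ≈ 5.192582 and λ' = −1/λ ≈ -0.192582.
#1 (1,6): internal coord 1 + (6)·λ' = -0.155494; -0.155494 ∉ [0.5, 0.9) → out
#2 (2,9): internal coord 2 + (9)·λ' = +0.266758; +0.266758 ∉ [0.5, 0.9) → out
#3 (9,9): internal coord 9 + (9)·λ' = +7.266758; +7.266758 ∉ [0.5, 0.9) → out
#4 (-3,-17): internal coord -3 + (-17)·λ' = +0.273901; +0.273901 ∉ [0.5, 0.9) → out
#5 (2,10): internal coord 2 + (10)·λ' = +0.074176; +0.074176 ∉ [0.5, 0.9) → out
#6 (3,10): internal coord 3 + (10)·λ' = +1.074176; +1.074176 ∉ [0.5, 0.9) → out
#7 (-1,-12): internal coord -1 + (-12)·λ' = +1.310989; +1.310989 ∉ [0.5, 0.9) → out
#8 (2,7): internal coord 2 + (7)·λ' = +0.651923; +0.651923 ∈ [0.5, 0.9) → IN Λ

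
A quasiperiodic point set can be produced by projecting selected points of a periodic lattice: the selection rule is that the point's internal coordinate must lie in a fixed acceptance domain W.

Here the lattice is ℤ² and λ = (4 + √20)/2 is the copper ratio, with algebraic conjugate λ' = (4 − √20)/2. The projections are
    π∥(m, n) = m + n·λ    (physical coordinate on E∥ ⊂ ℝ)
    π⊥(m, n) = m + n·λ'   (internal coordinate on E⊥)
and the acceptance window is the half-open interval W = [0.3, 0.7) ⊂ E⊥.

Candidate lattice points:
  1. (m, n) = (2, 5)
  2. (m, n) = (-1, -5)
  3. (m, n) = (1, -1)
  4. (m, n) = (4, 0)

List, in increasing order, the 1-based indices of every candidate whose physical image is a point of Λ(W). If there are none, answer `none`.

none

Numerically λ ≈ 4.23607 and λ' = −1/λ ≈ -0.23607.
candidate 1: (m,n)=(2,5) → π∥ = 2+5·λ ≈ 23.18034, π⊥ = 2+5·λ' ≈ 0.81966 ∉ [0.3, 0.7) ⇒ out
candidate 2: (m,n)=(-1,-5) → π∥ = -1-5·λ ≈ -22.18034, π⊥ = -1-5·λ' ≈ 0.18034 ∉ [0.3, 0.7) ⇒ out
candidate 3: (m,n)=(1,-1) → π∥ = 1-1·λ ≈ -3.23607, π⊥ = 1-1·λ' ≈ 1.23607 ∉ [0.3, 0.7) ⇒ out
candidate 4: (m,n)=(4,0) → π∥ = 4+0·λ ≈ 4.00000, π⊥ = 4+0·λ' ≈ 4.00000 ∉ [0.3, 0.7) ⇒ out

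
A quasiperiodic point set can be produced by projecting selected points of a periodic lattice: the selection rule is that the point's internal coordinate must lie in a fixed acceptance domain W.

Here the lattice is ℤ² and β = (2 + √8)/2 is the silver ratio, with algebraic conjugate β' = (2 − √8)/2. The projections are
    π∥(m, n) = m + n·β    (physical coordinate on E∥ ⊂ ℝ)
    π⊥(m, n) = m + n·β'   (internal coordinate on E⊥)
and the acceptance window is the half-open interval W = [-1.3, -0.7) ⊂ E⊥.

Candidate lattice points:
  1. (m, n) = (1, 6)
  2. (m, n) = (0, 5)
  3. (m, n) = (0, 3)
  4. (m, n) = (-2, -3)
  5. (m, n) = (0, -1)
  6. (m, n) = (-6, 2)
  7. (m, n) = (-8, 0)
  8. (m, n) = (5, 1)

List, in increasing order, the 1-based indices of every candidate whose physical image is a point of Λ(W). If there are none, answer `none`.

β' = (2−√8)/2 ≈ -0.4142.
#1 (1,6): internal coord 1 + (6)·β' = -1.4853; -1.4853 ∉ [-1.3, -0.7) → out
#2 (0,5): internal coord 0 + (5)·β' = -2.0711; -2.0711 ∉ [-1.3, -0.7) → out
#3 (0,3): internal coord 0 + (3)·β' = -1.2426; -1.2426 ∈ [-1.3, -0.7) → IN Λ
#4 (-2,-3): internal coord -2 + (-3)·β' = -0.7574; -0.7574 ∈ [-1.3, -0.7) → IN Λ
#5 (0,-1): internal coord 0 + (-1)·β' = +0.4142; +0.4142 ∉ [-1.3, -0.7) → out
#6 (-6,2): internal coord -6 + (2)·β' = -6.8284; -6.8284 ∉ [-1.3, -0.7) → out
#7 (-8,0): internal coord -8 + (0)·β' = -8.0000; -8.0000 ∉ [-1.3, -0.7) → out
#8 (5,1): internal coord 5 + (1)·β' = +4.5858; +4.5858 ∉ [-1.3, -0.7) → out

3, 4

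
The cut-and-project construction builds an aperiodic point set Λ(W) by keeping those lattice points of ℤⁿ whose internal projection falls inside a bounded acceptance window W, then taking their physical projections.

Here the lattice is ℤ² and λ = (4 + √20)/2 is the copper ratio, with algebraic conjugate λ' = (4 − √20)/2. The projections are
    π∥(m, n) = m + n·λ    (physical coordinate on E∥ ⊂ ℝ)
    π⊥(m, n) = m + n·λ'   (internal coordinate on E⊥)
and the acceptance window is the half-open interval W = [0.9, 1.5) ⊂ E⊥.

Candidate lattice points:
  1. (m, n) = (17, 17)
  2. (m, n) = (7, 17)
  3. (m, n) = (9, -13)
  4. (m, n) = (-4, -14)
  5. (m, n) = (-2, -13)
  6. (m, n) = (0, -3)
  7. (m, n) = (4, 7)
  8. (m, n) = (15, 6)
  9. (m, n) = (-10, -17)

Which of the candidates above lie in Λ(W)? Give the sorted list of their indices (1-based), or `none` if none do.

Numerically λ ≈ 4.23607 and λ' = −1/λ ≈ -0.23607.
#1 (17,17): internal coord 17 + (17)·λ' = +12.98684; +12.98684 ∉ [0.9, 1.5) → out
#2 (7,17): internal coord 7 + (17)·λ' = +2.98684; +2.98684 ∉ [0.9, 1.5) → out
#3 (9,-13): internal coord 9 + (-13)·λ' = +12.06888; +12.06888 ∉ [0.9, 1.5) → out
#4 (-4,-14): internal coord -4 + (-14)·λ' = -0.69505; -0.69505 ∉ [0.9, 1.5) → out
#5 (-2,-13): internal coord -2 + (-13)·λ' = +1.06888; +1.06888 ∈ [0.9, 1.5) → IN Λ
#6 (0,-3): internal coord 0 + (-3)·λ' = +0.70820; +0.70820 ∉ [0.9, 1.5) → out
#7 (4,7): internal coord 4 + (7)·λ' = +2.34752; +2.34752 ∉ [0.9, 1.5) → out
#8 (15,6): internal coord 15 + (6)·λ' = +13.58359; +13.58359 ∉ [0.9, 1.5) → out
#9 (-10,-17): internal coord -10 + (-17)·λ' = -5.98684; -5.98684 ∉ [0.9, 1.5) → out

5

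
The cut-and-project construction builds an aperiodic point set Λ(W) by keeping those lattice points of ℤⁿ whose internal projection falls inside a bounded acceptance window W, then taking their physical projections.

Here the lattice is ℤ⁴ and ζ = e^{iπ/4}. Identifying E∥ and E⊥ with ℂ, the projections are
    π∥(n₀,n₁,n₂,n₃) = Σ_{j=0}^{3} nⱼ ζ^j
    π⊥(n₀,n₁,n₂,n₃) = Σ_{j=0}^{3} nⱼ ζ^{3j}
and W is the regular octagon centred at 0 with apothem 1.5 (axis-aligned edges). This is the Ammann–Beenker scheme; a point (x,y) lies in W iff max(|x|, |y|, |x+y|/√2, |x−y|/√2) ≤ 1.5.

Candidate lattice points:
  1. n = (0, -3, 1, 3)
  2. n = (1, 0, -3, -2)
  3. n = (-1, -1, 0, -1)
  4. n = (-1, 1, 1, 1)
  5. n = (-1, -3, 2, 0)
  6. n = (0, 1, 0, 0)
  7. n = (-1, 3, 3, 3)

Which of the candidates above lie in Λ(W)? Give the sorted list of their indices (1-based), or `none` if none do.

With ζ = e^{iπ/4} the internal vectors are ζ^0,ζ^3,ζ^6,ζ^9.
#1 (0, -3, 1, 3): internal (4.24264, -1.00000); octagon support 4.24264 vs apothem 1.5 → ∉ W
#2 (1, 0, -3, -2): internal (-0.41421, 1.58579); octagon support 1.58579 vs apothem 1.5 → ∉ W
#3 (-1, -1, 0, -1): internal (-1.00000, -1.41421); octagon support 1.70711 vs apothem 1.5 → ∉ W
#4 (-1, 1, 1, 1): internal (-1.00000, 0.41421); octagon support 1.00000 vs apothem 1.5 → ∈ W
#5 (-1, -3, 2, 0): internal (1.12132, -4.12132); octagon support 4.12132 vs apothem 1.5 → ∉ W
#6 (0, 1, 0, 0): internal (-0.70711, 0.70711); octagon support 1.00000 vs apothem 1.5 → ∈ W
#7 (-1, 3, 3, 3): internal (-1.00000, 1.24264); octagon support 1.58579 vs apothem 1.5 → ∉ W

4, 6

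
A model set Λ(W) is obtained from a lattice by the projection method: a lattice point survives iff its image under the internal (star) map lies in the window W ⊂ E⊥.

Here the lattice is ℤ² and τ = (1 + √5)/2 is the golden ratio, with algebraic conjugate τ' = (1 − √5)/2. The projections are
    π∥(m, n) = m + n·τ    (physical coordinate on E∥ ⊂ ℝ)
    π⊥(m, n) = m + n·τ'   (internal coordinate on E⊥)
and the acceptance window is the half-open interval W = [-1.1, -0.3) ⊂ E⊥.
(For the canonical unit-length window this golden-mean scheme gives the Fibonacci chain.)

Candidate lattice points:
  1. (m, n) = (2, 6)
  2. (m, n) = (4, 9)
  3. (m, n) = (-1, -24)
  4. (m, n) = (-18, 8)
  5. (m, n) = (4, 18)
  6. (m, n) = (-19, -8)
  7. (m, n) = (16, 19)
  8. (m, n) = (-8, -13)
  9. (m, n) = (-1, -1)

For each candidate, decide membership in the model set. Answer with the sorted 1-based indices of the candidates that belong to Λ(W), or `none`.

9

Compute τ' = (1−√5)/2 = -0.6180, so π⊥(m,n) = m -0.6180·n.
[1] lift (2,6): star map gives -1.7082; window check -1.1 ≤ -1.7082 < -0.3 is false → out
[2] lift (4,9): star map gives -1.5623; window check -1.1 ≤ -1.5623 < -0.3 is false → out
[3] lift (-1,-24): star map gives 13.8328; window check -1.1 ≤ 13.8328 < -0.3 is false → out
[4] lift (-18,8): star map gives -22.9443; window check -1.1 ≤ -22.9443 < -0.3 is false → out
[5] lift (4,18): star map gives -7.1246; window check -1.1 ≤ -7.1246 < -0.3 is false → out
[6] lift (-19,-8): star map gives -14.0557; window check -1.1 ≤ -14.0557 < -0.3 is false → out
[7] lift (16,19): star map gives 4.2574; window check -1.1 ≤ 4.2574 < -0.3 is false → out
[8] lift (-8,-13): star map gives 0.0344; window check -1.1 ≤ 0.0344 < -0.3 is false → out
[9] lift (-1,-1): star map gives -0.3820; window check -1.1 ≤ -0.3820 < -0.3 is true → IN Λ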